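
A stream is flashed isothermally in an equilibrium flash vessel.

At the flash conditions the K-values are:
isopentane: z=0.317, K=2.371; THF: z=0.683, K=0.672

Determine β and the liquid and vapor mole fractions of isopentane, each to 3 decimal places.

β = 0.468, x_isopentane = 0.193, y_isopentane = 0.458

Binary case is linear: z₁(K₁−1)(1+β(K₂−1)) + z₂(K₂−1)(1+β(K₁−1)) = 0
⇒ β = [z₁(K₁−1)+z₂(K₂−1)] / [−(K₁−1)(K₂−1)] = 0.2106/0.4497 = 0.468
Compositions from xᵢ = zᵢ/(1+β(Kᵢ−1)), yᵢ = Kᵢxᵢ:
  isopentane: x = 0.193, y = 0.458
  THF: x = 0.807, y = 0.542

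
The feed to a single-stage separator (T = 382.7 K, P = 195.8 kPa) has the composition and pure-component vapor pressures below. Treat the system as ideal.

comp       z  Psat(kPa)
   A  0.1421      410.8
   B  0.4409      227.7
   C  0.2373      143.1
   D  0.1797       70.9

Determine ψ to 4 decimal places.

Raoult's law: Kᵢ = Pᵢˢᵃᵗ/P = Pᵢˢᵃᵗ/195.8.
  K_A = 410.8/195.8 = 2.098059, K_B = 227.7/195.8 = 1.162921, K_C = 143.1/195.8 = 0.730848, K_D = 70.9/195.8 = 0.362104
Rachford–Rice: g(ψ) = Σ zᵢ(Kᵢ−1)/(1+ψ(Kᵢ−1)) = 0.
Feasibility: ΣzᵢKᵢ = 1.0494, Σzᵢ/Kᵢ = 1.2678 — both > 1, two phases present.
Iterate (Newton) starting at ψ = 0.52:
  ψ = 0.5200: g = -0.08025, g' = -0.2663 → ψ = 0.2187
  ψ = 0.2187: g = -0.00590, g' = -0.2405 → ψ = 0.1942
Converged at ψ = 0.1942.

ψ = 0.1942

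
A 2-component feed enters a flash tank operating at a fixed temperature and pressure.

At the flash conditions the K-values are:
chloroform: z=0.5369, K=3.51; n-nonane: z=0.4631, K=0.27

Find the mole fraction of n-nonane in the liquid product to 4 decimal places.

Newton iteration, ψ⁰ = 0.61:
  ψ = 0.6100: g = -0.07703, g' = -1.3300 → ψ = 0.5521
  ψ = 0.5521: g = -0.00143, g' = -1.2868 → ψ = 0.5510
Converged at ψ = 0.5510.
Compositions from xᵢ = zᵢ/(1+ψ(Kᵢ−1)), yᵢ = Kᵢxᵢ:
  chloroform: x = 0.2253, y = 0.7908
  n-nonane: x = 0.7747, y = 0.2092

x_n-nonane = 0.7747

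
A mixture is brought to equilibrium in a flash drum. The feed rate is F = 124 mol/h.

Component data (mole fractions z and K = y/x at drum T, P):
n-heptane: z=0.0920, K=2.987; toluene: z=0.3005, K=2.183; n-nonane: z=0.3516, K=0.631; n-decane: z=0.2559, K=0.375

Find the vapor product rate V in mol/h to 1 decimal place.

Newton iteration, β⁰ = 0.5:
  β = 0.5000: g = -0.07666, g' = -0.5409 → β = 0.3583
  β = 0.3583: g = 0.00087, g' = -0.5609 → β = 0.3598
Converged at β = 0.3598.
Then V = β·F = 0.3598·124 = 44.6 mol/h and L = F − V = 79.4 mol/h.

V = 44.6 mol/h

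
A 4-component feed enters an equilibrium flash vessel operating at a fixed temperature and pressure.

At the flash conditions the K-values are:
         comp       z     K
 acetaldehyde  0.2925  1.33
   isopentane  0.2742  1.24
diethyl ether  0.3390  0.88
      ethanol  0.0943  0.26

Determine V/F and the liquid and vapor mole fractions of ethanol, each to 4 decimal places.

Material balance + equilibrium reduce to Σ zᵢ(Kᵢ−1)/(1+V/F(Kᵢ−1)) = 0.
Check two-phase: ΣzᵢKᵢ = 1.0519 > 1 and Σzᵢ/Kᵢ = 1.1890 > 1, so g(0) = 0.0519 > 0 and g(1) = -0.1890 < 0.
Iterate (Newton) starting at V/F = 0.5:
  V/F = 0.5000: g = -0.01243, g' = -0.1717 → V/F = 0.4276
  V/F = 0.4276: g = -0.00069, g' = -0.1534 → V/F = 0.4231
Converged at V/F = 0.4231.
Compositions from xᵢ = zᵢ/(1+V/F(Kᵢ−1)), yᵢ = Kᵢxᵢ:
  acetaldehyde: x = 0.2567, y = 0.3414
  isopentane: x = 0.2489, y = 0.3087
  diethyl ether: x = 0.3571, y = 0.3143
  ethanol: x = 0.1373, y = 0.0357

V/F = 0.4231, x_ethanol = 0.1373, y_ethanol = 0.0357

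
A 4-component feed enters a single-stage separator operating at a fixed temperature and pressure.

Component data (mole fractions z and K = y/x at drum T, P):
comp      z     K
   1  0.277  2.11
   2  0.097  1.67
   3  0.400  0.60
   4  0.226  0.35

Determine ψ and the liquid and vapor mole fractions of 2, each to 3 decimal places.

ψ = 0.128, x_2 = 0.089, y_2 = 0.149

Material balance + equilibrium reduce to Σ zᵢ(Kᵢ−1)/(1+ψ(Kᵢ−1)) = 0.
Check two-phase: ΣzᵢKᵢ = 1.066 > 1 and Σzᵢ/Kᵢ = 1.502 > 1, so g(0) = 0.066 > 0 and g(1) = -0.502 < 0.
Newton–Raphson from ψ = 0.51:
  ψ = 0.510: g = -0.1760, g' = -0.478 → ψ = 0.142
  ψ = 0.142: g = -0.0064, g' = -0.479 → ψ = 0.128
Converged at ψ = 0.128.
Compositions from xᵢ = zᵢ/(1+ψ(Kᵢ−1)), yᵢ = Kᵢxᵢ:
  1: x = 0.242, y = 0.512
  2: x = 0.089, y = 0.149
  3: x = 0.422, y = 0.253
  4: x = 0.247, y = 0.086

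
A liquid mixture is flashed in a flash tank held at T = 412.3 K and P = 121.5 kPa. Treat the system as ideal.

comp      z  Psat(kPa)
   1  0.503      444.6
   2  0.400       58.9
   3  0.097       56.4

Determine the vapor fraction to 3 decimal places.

ψ = 0.782

Raoult's law: Kᵢ = Pᵢˢᵃᵗ/P = Pᵢˢᵃᵗ/121.5.
  K_1 = 444.6/121.5 = 3.65926, K_2 = 58.9/121.5 = 0.48477, K_3 = 56.4/121.5 = 0.46420
Material balance + equilibrium reduce to Σ zᵢ(Kᵢ−1)/(1+ψ(Kᵢ−1)) = 0.
g(0) = ΣzᵢKᵢ − 1 = 1.080 and g(1) = 1 − Σzᵢ/Kᵢ = -0.172, so a root lies in (0, 1).
Iterate (Newton) starting at ψ = 0.5:
  ψ = 0.500: g = 0.2256, g' = -0.900 → ψ = 0.751
  ψ = 0.751: g = 0.0234, g' = -0.757 → ψ = 0.782
Converged at ψ = 0.782.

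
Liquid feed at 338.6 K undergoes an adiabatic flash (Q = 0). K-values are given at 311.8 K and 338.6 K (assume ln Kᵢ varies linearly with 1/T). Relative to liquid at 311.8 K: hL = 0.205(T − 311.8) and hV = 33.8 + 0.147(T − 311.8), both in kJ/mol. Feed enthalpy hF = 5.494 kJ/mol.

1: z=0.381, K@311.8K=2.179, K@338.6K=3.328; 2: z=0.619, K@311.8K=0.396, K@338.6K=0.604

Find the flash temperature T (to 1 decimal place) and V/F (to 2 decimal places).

Adiabatic flash: solve Rachford–Rice at each trial T, then check hF = ψ·hV(T) + (1−ψ)·hL(T).
  T = 311.8 K: K = (2.179, 0.396), RR gives ψ = 0.106, H_out = 3.575 kJ/mol
  T = 338.6 K: K = (3.328, 0.604), RR gives ψ = 0.696, H_out = 27.944 kJ/mol
  T = 325.2 K: K = (2.716, 0.493), RR gives ψ = 0.391, H_out = 15.671 kJ/mol
  T = 318.5 K: K = (2.439, 0.443), RR gives ψ = 0.254, H_out = 9.852 kJ/mol
  T = 315.1 K: K = (2.305, 0.419), RR gives ψ = 0.181, H_out = 6.760 kJ/mol
  T = 313.5 K: K = (2.243, 0.408), RR gives ψ = 0.145, H_out = 5.243 kJ/mol
Linear interpolation between T = 313.5 (H_out = 5.243) and T = 315.1 (H_out = 6.760) on hF = 5.494 gives T ≈ 313.8 K, at which ψ = 0.15.

T = 313.8 K, V/F = 0.15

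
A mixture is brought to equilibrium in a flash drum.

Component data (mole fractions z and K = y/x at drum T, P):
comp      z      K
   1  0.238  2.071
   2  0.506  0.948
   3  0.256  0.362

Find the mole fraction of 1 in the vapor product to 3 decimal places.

y_1 = 0.410

Rachford–Rice: g(V/F) = Σ zᵢ(Kᵢ−1)/(1+V/F(Kᵢ−1)) = 0.
Feasibility: ΣzᵢKᵢ = 1.065, Σzᵢ/Kᵢ = 1.356 — both > 1, two phases present.
Iterate (Newton) starting at V/F = 0.5:
  V/F = 0.500: g = -0.1008, g' = -0.342 → V/F = 0.205
  V/F = 0.205: g = -0.0055, g' = -0.323 → V/F = 0.188
Converged at V/F = 0.188.
Compositions from xᵢ = zᵢ/(1+V/F(Kᵢ−1)), yᵢ = Kᵢxᵢ:
  1: x = 0.198, y = 0.410
  2: x = 0.511, y = 0.484
  3: x = 0.291, y = 0.105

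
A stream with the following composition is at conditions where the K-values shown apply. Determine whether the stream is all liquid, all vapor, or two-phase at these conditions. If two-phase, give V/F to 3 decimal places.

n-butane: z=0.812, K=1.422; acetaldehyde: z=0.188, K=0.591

all vapor

ΣzᵢKᵢ = 1.266; Σzᵢ/Kᵢ = 0.889.
Since Σzᵢ/Kᵢ < 1 the mixture is above its dew point — single vapor phase.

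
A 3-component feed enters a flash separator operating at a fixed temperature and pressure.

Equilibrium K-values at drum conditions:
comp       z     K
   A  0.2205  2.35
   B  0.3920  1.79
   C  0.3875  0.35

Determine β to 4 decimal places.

Iterate (Newton) starting at β = 0.5:
  β = 0.5000: g = 0.02656, g' = -0.6283 → β = 0.5423
  β = 0.5423: g = -0.00032, g' = -0.6443 → β = 0.5418
Converged at β = 0.5418.

β = 0.5418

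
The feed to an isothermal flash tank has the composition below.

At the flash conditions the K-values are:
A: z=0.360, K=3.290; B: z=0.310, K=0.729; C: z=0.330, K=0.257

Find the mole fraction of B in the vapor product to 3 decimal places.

Rachford–Rice: g(β) = Σ zᵢ(Kᵢ−1)/(1+β(Kᵢ−1)) = 0.
Feasibility: ΣzᵢKᵢ = 1.495, Σzᵢ/Kᵢ = 1.819 — both > 1, two phases present.
Iterate (Newton) starting at β = 0.5:
  β = 0.500: g = -0.1030, g' = -0.902 → β = 0.386
Converged at β = 0.386.
Compositions from xᵢ = zᵢ/(1+β(Kᵢ−1)), yᵢ = Kᵢxᵢ:
  A: x = 0.191, y = 0.629
  B: x = 0.346, y = 0.252
  C: x = 0.463, y = 0.119

y_B = 0.252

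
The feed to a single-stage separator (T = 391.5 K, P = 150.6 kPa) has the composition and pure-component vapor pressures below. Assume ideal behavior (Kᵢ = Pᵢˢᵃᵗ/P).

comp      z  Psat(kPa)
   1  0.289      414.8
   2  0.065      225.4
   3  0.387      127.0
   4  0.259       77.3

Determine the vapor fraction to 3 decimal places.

ψ = 0.677

Raoult's law: Kᵢ = Pᵢˢᵃᵗ/P = Pᵢˢᵃᵗ/150.6.
  K_1 = 414.8/150.6 = 2.75432, K_2 = 225.4/150.6 = 1.49668, K_3 = 127.0/150.6 = 0.84329, K_4 = 77.3/150.6 = 0.51328
Let ψ = V/F and solve Σ zᵢ(Kᵢ−1)/(1+ψ(Kᵢ−1)) = 0.
g(0) = ΣzᵢKᵢ − 1 = 0.353 and g(1) = 1 − Σzᵢ/Kᵢ = -0.112, so a root lies in (0, 1).
Newton iteration, ψ⁰ = 0.5:
  ψ = 0.500: g = 0.0635, g' = -0.381 → ψ = 0.667
  ψ = 0.667: g = 0.0036, g' = -0.344 → ψ = 0.677
Converged at ψ = 0.677.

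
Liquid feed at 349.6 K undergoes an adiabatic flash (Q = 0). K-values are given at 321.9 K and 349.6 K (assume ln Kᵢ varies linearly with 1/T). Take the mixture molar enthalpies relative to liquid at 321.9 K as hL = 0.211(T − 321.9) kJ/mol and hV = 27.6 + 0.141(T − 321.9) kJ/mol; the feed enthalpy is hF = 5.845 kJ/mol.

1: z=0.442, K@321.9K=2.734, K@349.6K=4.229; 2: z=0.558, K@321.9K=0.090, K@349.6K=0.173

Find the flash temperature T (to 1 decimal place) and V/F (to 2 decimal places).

T = 324.8 K, V/F = 0.19

Adiabatic flash: solve Rachford–Rice at each trial T, then check hF = ψ·hV(T) + (1−ψ)·hL(T).
  T = 321.9 K: K = (2.734, 0.090), RR gives ψ = 0.164, H_out = 4.524 kJ/mol
  T = 349.6 K: K = (4.229, 0.173), RR gives ψ = 0.362, H_out = 15.125 kJ/mol
  T = 335.8 K: K = (3.434, 0.127), RR gives ψ = 0.277, H_out = 10.303 kJ/mol
  T = 328.9 K: K = (3.074, 0.107), RR gives ψ = 0.226, H_out = 7.605 kJ/mol
  T = 325.4 K: K = (2.901, 0.098), RR gives ψ = 0.197, H_out = 6.118 kJ/mol
  T = 323.6 K: K = (2.814, 0.094), RR gives ψ = 0.180, H_out = 5.313 kJ/mol
Linear interpolation between T = 323.6 (H_out = 5.313) and T = 325.4 (H_out = 6.118) on hF = 5.845 gives T ≈ 324.8 K, at which ψ = 0.19.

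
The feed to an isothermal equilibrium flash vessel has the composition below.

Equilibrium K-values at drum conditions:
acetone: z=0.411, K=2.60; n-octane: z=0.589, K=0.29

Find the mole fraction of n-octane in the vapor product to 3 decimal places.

y_n-octane = 0.201

Newton–Raphson from V/F = 0.55:
  V/F = 0.550: g = -0.3363, g' = -1.097 → V/F = 0.243
  V/F = 0.243: g = -0.0323, g' = -0.979 → V/F = 0.210
  V/F = 0.210: g = 0.0003, g' = -0.999 → V/F = 0.211
Converged at V/F = 0.211.
Compositions from xᵢ = zᵢ/(1+V/F(Kᵢ−1)), yᵢ = Kᵢxᵢ:
  acetone: x = 0.307, y = 0.799
  n-octane: x = 0.693, y = 0.201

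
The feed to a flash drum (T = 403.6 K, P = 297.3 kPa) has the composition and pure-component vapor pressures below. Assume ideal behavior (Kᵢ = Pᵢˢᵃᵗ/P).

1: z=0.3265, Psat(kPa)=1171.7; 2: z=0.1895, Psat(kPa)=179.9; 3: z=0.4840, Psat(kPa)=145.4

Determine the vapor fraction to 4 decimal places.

Raoult's law: Kᵢ = Pᵢˢᵃᵗ/P = Pᵢˢᵃᵗ/297.3.
  K_1 = 1171.7/297.3 = 3.941137, K_2 = 179.9/297.3 = 0.605113, K_3 = 145.4/297.3 = 0.489068
Newton–Raphson from ψ = 0.5:
  ψ = 0.5000: g = -0.03669, g' = -0.7365 → ψ = 0.4502
  ψ = 0.4502: g = 0.00102, g' = -0.7797 → ψ = 0.4515
Converged at ψ = 0.4515.

ψ = 0.4515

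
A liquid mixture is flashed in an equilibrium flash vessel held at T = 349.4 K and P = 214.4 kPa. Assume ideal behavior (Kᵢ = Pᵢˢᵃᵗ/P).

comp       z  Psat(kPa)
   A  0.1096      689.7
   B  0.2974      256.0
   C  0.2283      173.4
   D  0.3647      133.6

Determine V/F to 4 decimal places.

V/F = 0.2971

Raoult's law: Kᵢ = Pᵢˢᵃᵗ/P = Pᵢˢᵃᵗ/214.4.
  K_A = 689.7/214.4 = 3.216884, K_B = 256.0/214.4 = 1.194030, K_C = 173.4/214.4 = 0.808769, K_D = 133.6/214.4 = 0.623134
Iterate (Newton) starting at V/F = 0.5:
  V/F = 0.5000: g = -0.04979, g' = -0.2193 → V/F = 0.2730
  V/F = 0.2730: g = 0.00690, g' = -0.2928 → V/F = 0.2966
  V/F = 0.2966: g = 0.00014, g' = -0.2811 → V/F = 0.2971
Converged at V/F = 0.2971.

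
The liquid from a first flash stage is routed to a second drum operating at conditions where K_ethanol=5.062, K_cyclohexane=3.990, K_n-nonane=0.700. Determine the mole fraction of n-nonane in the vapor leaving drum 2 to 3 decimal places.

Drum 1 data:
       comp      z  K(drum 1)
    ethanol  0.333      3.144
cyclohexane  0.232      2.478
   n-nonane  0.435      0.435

Drum 1:
Let ψ₁ = V/F and solve Σ zᵢ(Kᵢ−1)/(1+ψ₁(Kᵢ−1)) = 0.
Check two-phase: ΣzᵢKᵢ = 1.811 > 1 and Σzᵢ/Kᵢ = 1.200 > 1, so g(0) = 0.811 > 0 and g(1) = -0.200 < 0.
Newton iteration, ψ₁⁰ = 0.5:
  ψ₁ = 0.500: g = 0.1992, g' = -0.794 → ψ₁ = 0.751
  ψ₁ = 0.751: g = 0.0092, g' = -0.757 → ψ₁ = 0.763
Converged at ψ₁ = 0.763.
Drum-1 compositions:
  ethanol: x = 0.126, y = 0.397
  cyclohexane: x = 0.109, y = 0.270
  n-nonane: x = 0.765, y = 0.333
Drum-2 feed = drum-1 liquid: z₂ = (0.1263, 0.1090, 0.7646).
Drum 2:
Rachford–Rice: g(ψ₂) = Σ zᵢ(Kᵢ−1)/(1+ψ₂(Kᵢ−1)) = 0.
g(0) = ΣzᵢKᵢ − 1 = 0.610 and g(1) = 1 − Σzᵢ/Kᵢ = -0.145, so a root lies in (0, 1).
Newton iteration, ψ₂⁰ = 0.5:
  ψ₂ = 0.500: g = 0.0301, g' = -0.479 → ψ₂ = 0.563
  ψ₂ = 0.563: g = 0.0017, g' = -0.428 → ψ₂ = 0.567
Converged at ψ₂ = 0.567.
  ethanol: x = 0.038, y = 0.194
  cyclohexane: x = 0.040, y = 0.161
  n-nonane: x = 0.921, y = 0.645

y_n-nonane (drum 2) = 0.645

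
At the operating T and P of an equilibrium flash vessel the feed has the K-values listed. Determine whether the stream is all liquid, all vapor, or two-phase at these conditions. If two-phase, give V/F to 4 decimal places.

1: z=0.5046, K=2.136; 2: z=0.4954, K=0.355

ΣzᵢKᵢ = 1.2537; Σzᵢ/Kᵢ = 1.6317.
Both exceed 1, so a two-phase solution exists.
Material balance + equilibrium reduce to Σ zᵢ(Kᵢ−1)/(1+ψ(Kᵢ−1)) = 0.
Newton–Raphson from ψ = 0.31:
  ψ = 0.3100: g = 0.02454, g' = -0.6782 → ψ = 0.3462
Converged at ψ = 0.3462.

two-phase, V/F = 0.3462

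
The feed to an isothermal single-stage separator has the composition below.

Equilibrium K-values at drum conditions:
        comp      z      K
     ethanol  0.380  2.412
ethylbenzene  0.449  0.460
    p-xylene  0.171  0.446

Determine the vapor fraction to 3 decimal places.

ψ = 0.260

Material balance + equilibrium reduce to Σ zᵢ(Kᵢ−1)/(1+ψ(Kᵢ−1)) = 0.
Feasibility: ΣzᵢKᵢ = 1.199, Σzᵢ/Kᵢ = 1.517 — both > 1, two phases present.
Newton iteration, ψ⁰ = 0.59:
  ψ = 0.590: g = -0.2039, g' = -0.623 → ψ = 0.263
  ψ = 0.263: g = -0.0022, g' = -0.653 → ψ = 0.260
Converged at ψ = 0.260.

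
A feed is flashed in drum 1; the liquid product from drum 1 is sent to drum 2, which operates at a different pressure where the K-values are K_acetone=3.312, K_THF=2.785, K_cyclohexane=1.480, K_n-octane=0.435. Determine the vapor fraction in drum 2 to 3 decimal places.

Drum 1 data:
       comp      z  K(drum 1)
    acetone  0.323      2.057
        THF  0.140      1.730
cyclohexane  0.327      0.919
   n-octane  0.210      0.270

V/F (drum 2) = 0.784

Drum 1:
Iterate (Newton) starting at ψ₁ = 0.44:
  ψ₁ = 0.440: g = 0.0571, g' = -0.456 → ψ₁ = 0.565
  ψ₁ = 0.565: g = -0.0026, g' = -0.505 → ψ₁ = 0.560
Converged at ψ₁ = 0.560.
Drum-1 compositions:
  acetone: x = 0.203, y = 0.417
  THF: x = 0.099, y = 0.172
  cyclohexane: x = 0.343, y = 0.315
  n-octane: x = 0.355, y = 0.096
Drum-2 feed = drum-1 liquid: z₂ = (0.2029, 0.0994, 0.3425, 0.3552).
Drum 2:
Rachford–Rice: g(ψ₂) = Σ zᵢ(Kᵢ−1)/(1+ψ₂(Kᵢ−1)) = 0.
g(0) = ΣzᵢKᵢ − 1 = 0.610 and g(1) = 1 − Σzᵢ/Kᵢ = -0.145, so a root lies in (0, 1).
Newton–Raphson from ψ₂ = 0.5:
  ψ₂ = 0.500: g = 0.1642, g' = -0.593 → ψ₂ = 0.777
  ψ₂ = 0.777: g = 0.0042, g' = -0.596 → ψ₂ = 0.784
Converged at ψ₂ = 0.784.
  acetone: x = 0.072, y = 0.239
  THF: x = 0.041, y = 0.115
  cyclohexane: x = 0.249, y = 0.368
  n-octane: x = 0.638, y = 0.277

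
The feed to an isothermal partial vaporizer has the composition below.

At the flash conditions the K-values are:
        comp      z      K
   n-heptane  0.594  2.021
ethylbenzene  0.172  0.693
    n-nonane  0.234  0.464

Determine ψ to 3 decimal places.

ψ = 0.902

Rachford–Rice: g(ψ) = Σ zᵢ(Kᵢ−1)/(1+ψ(Kᵢ−1)) = 0.
Check two-phase: ΣzᵢKᵢ = 1.428 > 1 and Σzᵢ/Kᵢ = 1.046 > 1, so g(0) = 0.428 > 0 and g(1) = -0.046 < 0.
Newton–Raphson from ψ = 0.5:
  ψ = 0.500: g = 0.1678, g' = -0.419 → ψ = 0.900
  ψ = 0.900: g = 0.0008, g' = -0.450 → ψ = 0.902
Converged at ψ = 0.902.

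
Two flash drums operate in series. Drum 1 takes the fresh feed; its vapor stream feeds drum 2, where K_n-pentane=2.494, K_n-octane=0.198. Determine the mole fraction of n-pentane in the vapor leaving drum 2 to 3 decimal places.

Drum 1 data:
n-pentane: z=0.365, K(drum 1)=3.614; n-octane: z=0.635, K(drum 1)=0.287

Drum 1:
Let ψ₁ = V/F and solve Σ zᵢ(Kᵢ−1)/(1+ψ₁(Kᵢ−1)) = 0.
Check two-phase: ΣzᵢKᵢ = 1.501 > 1 and Σzᵢ/Kᵢ = 2.314 > 1, so g(0) = 0.501 > 0 and g(1) = -1.314 < 0.
Newton–Raphson from ψ₁ = 0.64:
  ψ₁ = 0.640: g = -0.4758, g' = -1.441 → ψ₁ = 0.310
  ψ₁ = 0.310: g = -0.0540, g' = -1.293 → ψ₁ = 0.268
  ψ₁ = 0.268: g = 0.0012, g' = -1.356 → ψ₁ = 0.269
Converged at ψ₁ = 0.269.
Drum-1 compositions:
  n-pentane: x = 0.214, y = 0.775
  n-octane: x = 0.786, y = 0.225
Drum-2 feed = drum-1 vapor: z₂ = (0.7745, 0.2255).
Drum 2:
Material balance + equilibrium reduce to Σ zᵢ(Kᵢ−1)/(1+ψ₂(Kᵢ−1)) = 0.
g(0) = ΣzᵢKᵢ − 1 = 0.976 and g(1) = 1 − Σzᵢ/Kᵢ = -0.449, so a root lies in (0, 1).
Binary case is linear: z₁(K₁−1)(1+ψ₂(K₂−1)) + z₂(K₂−1)(1+ψ₂(K₁−1)) = 0
⇒ ψ₂ = [z₁(K₁−1)+z₂(K₂−1)] / [−(K₁−1)(K₂−1)] = 0.9763/1.1982 = 0.815
  n-pentane: x = 0.349, y = 0.871
  n-octane: x = 0.651, y = 0.129

y_n-pentane (drum 2) = 0.871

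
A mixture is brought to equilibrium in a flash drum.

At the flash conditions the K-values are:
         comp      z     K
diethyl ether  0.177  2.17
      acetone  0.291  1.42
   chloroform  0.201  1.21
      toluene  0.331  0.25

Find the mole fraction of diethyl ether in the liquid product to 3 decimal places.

Rachford–Rice: g(V/F) = Σ zᵢ(Kᵢ−1)/(1+V/F(Kᵢ−1)) = 0.
g(0) = ΣzᵢKᵢ − 1 = 0.123 and g(1) = 1 − Σzᵢ/Kᵢ = -0.777, so a root lies in (0, 1).
Newton–Raphson from V/F = 0.32:
  V/F = 0.320: g = -0.0287, g' = -0.498 → V/F = 0.262
  V/F = 0.262: g = -0.0006, g' = -0.480 → V/F = 0.261
Converged at V/F = 0.261.
Compositions from xᵢ = zᵢ/(1+V/F(Kᵢ−1)), yᵢ = Kᵢxᵢ:
  diethyl ether: x = 0.136, y = 0.294
  acetone: x = 0.262, y = 0.372
  chloroform: x = 0.191, y = 0.231
  toluene: x = 0.412, y = 0.103

x_diethyl ether = 0.136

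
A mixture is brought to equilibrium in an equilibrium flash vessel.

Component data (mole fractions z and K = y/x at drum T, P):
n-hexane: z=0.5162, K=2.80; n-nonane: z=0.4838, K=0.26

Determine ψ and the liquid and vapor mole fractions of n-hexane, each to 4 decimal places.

Let ψ = V/F and solve Σ zᵢ(Kᵢ−1)/(1+ψ(Kᵢ−1)) = 0.
Feasibility: ΣzᵢKᵢ = 1.5711, Σzᵢ/Kᵢ = 2.0451 — both > 1, two phases present.
Binary case is linear: z₁(K₁−1)(1+ψ(K₂−1)) + z₂(K₂−1)(1+ψ(K₁−1)) = 0
⇒ ψ = [z₁(K₁−1)+z₂(K₂−1)] / [−(K₁−1)(K₂−1)] = 0.57115/1.33200 = 0.4288
Compositions from xᵢ = zᵢ/(1+ψ(Kᵢ−1)), yᵢ = Kᵢxᵢ:
  n-hexane: x = 0.2913, y = 0.8157
  n-nonane: x = 0.7087, y = 0.1843

ψ = 0.4288, x_n-hexane = 0.2913, y_n-hexane = 0.8157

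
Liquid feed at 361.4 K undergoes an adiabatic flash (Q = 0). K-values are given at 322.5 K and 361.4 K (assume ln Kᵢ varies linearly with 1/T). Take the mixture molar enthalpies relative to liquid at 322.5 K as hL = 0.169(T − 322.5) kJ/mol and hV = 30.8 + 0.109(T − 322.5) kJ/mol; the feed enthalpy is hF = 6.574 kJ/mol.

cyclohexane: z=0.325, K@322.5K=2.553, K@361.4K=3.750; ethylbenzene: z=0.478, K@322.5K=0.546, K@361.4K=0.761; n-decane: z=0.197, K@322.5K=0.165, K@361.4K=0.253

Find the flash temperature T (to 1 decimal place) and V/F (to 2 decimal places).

T = 327.2 K, V/F = 0.19

Adiabatic flash: solve Rachford–Rice at each trial T, then check hF = ψ·hV(T) + (1−ψ)·hL(T).
  T = 322.5 K: K = (2.553, 0.546, 0.165), RR gives ψ = 0.136, H_out = 4.183 kJ/mol
  T = 361.4 K: K = (3.750, 0.761, 0.253), RR gives ψ = 0.516, H_out = 21.251 kJ/mol
  T = 341.9 K: K = (3.127, 0.650, 0.207), RR gives ψ = 0.337, H_out = 13.262 kJ/mol
  T = 332.2 K: K = (2.834, 0.597, 0.185), RR gives ψ = 0.242, H_out = 8.940 kJ/mol
  T = 327.4 K: K = (2.693, 0.572, 0.175), RR gives ψ = 0.191, H_out = 6.655 kJ/mol
  T = 324.9 K: K = (2.621, 0.559, 0.170), RR gives ψ = 0.163, H_out = 5.414 kJ/mol
  T = 326.1 K: K = (2.656, 0.565, 0.172), RR gives ψ = 0.177, H_out = 6.014 kJ/mol
Linear interpolation between T = 326.1 (H_out = 6.014) and T = 327.4 (H_out = 6.655) on hF = 6.574 gives T ≈ 327.2 K, at which ψ = 0.19.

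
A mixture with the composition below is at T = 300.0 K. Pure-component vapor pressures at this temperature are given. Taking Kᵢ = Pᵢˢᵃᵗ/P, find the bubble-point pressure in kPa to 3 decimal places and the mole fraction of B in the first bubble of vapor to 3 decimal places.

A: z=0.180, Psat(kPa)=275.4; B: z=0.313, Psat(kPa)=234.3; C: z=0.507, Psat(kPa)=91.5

At the bubble point ψ → 0, so ΣzᵢKᵢ = 1 with Kᵢ = Pᵢˢᵃᵗ/P ⇒ P = ΣzᵢPᵢˢᵃᵗ.
P = 0.180·275.4 + 0.313·234.3 + 0.507·91.5 = 169.298 kPa
yᵢ = zᵢPᵢˢᵃᵗ/P ⇒ y_B = 0.313·234.3/169.298 = 0.433

Pbub = 169.298 kPa, y_B = 0.433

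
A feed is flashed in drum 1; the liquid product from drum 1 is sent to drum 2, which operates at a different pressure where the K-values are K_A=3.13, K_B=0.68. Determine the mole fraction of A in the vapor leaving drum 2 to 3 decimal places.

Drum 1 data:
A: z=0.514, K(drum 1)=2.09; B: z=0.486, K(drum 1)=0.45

y_A (drum 2) = 0.409

Drum 1:
Iterate (Newton) starting at ψ₁ = 0.56:
  ψ₁ = 0.560: g = -0.0384, g' = -0.542 → ψ₁ = 0.489
Converged at ψ₁ = 0.489.
Drum-1 compositions:
  A: x = 0.335, y = 0.701
  B: x = 0.665, y = 0.299
Drum-2 feed = drum-1 liquid: z₂ = (0.3354, 0.6646).
Drum 2:
Rachford–Rice: g(ψ₂) = Σ zᵢ(Kᵢ−1)/(1+ψ₂(Kᵢ−1)) = 0.
g(0) = ΣzᵢKᵢ − 1 = 0.502 and g(1) = 1 − Σzᵢ/Kᵢ = -0.085, so a root lies in (0, 1).
Binary case is linear: z₁(K₁−1)(1+ψ₂(K₂−1)) + z₂(K₂−1)(1+ψ₂(K₁−1)) = 0
⇒ ψ₂ = [z₁(K₁−1)+z₂(K₂−1)] / [−(K₁−1)(K₂−1)] = 0.5016/0.6816 = 0.736
  A: x = 0.131, y = 0.409
  B: x = 0.869, y = 0.591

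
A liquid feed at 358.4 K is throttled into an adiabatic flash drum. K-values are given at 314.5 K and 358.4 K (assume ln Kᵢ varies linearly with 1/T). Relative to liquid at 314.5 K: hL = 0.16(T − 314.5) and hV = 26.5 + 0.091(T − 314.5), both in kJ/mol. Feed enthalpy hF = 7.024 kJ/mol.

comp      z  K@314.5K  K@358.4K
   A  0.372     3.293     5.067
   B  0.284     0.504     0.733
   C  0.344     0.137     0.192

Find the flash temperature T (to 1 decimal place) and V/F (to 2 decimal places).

T = 315.6 K, V/F = 0.26

Adiabatic flash: solve Rachford–Rice at each trial T, then check hF = ψ·hV(T) + (1−ψ)·hL(T).
  T = 314.5 K: K = (3.293, 0.504, 0.137), RR gives ψ = 0.252, H_out = 6.683 kJ/mol
  T = 358.4 K: K = (5.067, 0.733, 0.192), RR gives ψ = 0.459, H_out = 17.789 kJ/mol
  T = 336.4 K: K = (4.141, 0.615, 0.164), RR gives ψ = 0.367, H_out = 12.684 kJ/mol
  T = 325.4 K: K = (3.705, 0.558, 0.150), RR gives ψ = 0.314, H_out = 9.825 kJ/mol
  T = 319.9 K: K = (3.494, 0.531, 0.144), RR gives ψ = 0.284, H_out = 8.285 kJ/mol
  T = 317.2 K: K = (3.393, 0.517, 0.140), RR gives ψ = 0.268, H_out = 7.497 kJ/mol
  T = 315.9 K: K = (3.345, 0.511, 0.139), RR gives ψ = 0.261, H_out = 7.108 kJ/mol
Linear interpolation between T = 314.5 (H_out = 6.683) and T = 315.9 (H_out = 7.108) on hF = 7.024 gives T ≈ 315.6 K, at which ψ = 0.26.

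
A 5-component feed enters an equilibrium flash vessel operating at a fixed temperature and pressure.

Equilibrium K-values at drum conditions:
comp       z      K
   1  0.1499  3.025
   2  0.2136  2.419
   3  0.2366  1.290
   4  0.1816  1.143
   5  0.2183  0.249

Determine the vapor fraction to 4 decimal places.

Newton iteration, ψ⁰ = 0.48:
  ψ = 0.4800: g = 0.16240, g' = -0.6299 → ψ = 0.7378
  ψ = 0.7378: g = -0.01789, g' = -0.8373 → ψ = 0.7165
  ψ = 0.7165: g = -0.00039, g' = -0.8018 → ψ = 0.7160
Converged at ψ = 0.7160.

ψ = 0.7160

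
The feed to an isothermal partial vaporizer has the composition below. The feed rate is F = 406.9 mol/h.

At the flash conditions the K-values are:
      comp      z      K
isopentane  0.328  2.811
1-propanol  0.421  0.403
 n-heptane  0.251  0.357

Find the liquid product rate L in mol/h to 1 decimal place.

L = 340.6 mol/h

Let β = V/F and solve Σ zᵢ(Kᵢ−1)/(1+β(Kᵢ−1)) = 0.
g(0) = ΣzᵢKᵢ − 1 = 0.181 and g(1) = 1 − Σzᵢ/Kᵢ = -0.864, so a root lies in (0, 1).
Newton iteration, β⁰ = 0.68:
  β = 0.680: g = -0.4437, g' = -0.969 → β = 0.222
  β = 0.222: g = -0.0544, g' = -0.888 → β = 0.161
  β = 0.161: g = 0.0020, g' = -0.958 → β = 0.163
Converged at β = 0.163.
Then V = β·F = 0.1629·406.9 = 66.3 mol/h and L = F − V = 340.6 mol/h.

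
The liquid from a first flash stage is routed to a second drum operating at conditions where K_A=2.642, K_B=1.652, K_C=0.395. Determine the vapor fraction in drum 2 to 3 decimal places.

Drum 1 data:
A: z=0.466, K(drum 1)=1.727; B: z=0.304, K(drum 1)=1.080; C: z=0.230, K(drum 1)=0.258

Drum 1:
Rachford–Rice: g(ψ₁) = Σ zᵢ(Kᵢ−1)/(1+ψ₁(Kᵢ−1)) = 0.
Feasibility: ΣzᵢKᵢ = 1.192, Σzᵢ/Kᵢ = 1.443 — both > 1, two phases present.
Newton–Raphson from ψ₁ = 0.5:
  ψ₁ = 0.500: g = 0.0005, g' = -0.454 → ψ₁ = 0.501
Converged at ψ₁ = 0.501.
Drum-1 compositions:
  A: x = 0.342, y = 0.590
  B: x = 0.292, y = 0.316
  C: x = 0.366, y = 0.094
Drum-2 feed = drum-1 liquid: z₂ = (0.3416, 0.2923, 0.3662).
Drum 2:
Newton–Raphson from ψ₂ = 0.5:
  ψ₂ = 0.500: g = 0.1341, g' = -0.624 → ψ₂ = 0.715
  ψ₂ = 0.715: g = -0.0024, g' = -0.669 → ψ₂ = 0.711
Converged at ψ₂ = 0.711.
  A: x = 0.158, y = 0.416
  B: x = 0.200, y = 0.330
  C: x = 0.643, y = 0.254

V/F (drum 2) = 0.711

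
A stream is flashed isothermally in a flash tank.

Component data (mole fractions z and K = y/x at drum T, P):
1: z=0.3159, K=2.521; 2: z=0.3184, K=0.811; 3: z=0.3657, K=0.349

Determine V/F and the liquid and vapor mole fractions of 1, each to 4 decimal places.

Rachford–Rice: g(V/F) = Σ zᵢ(Kᵢ−1)/(1+V/F(Kᵢ−1)) = 0.
Feasibility: ΣzᵢKᵢ = 1.1822, Σzᵢ/Kᵢ = 1.5658 — both > 1, two phases present.
Iterate (Newton) starting at V/F = 0.58:
  V/F = 0.5800: g = -0.19480, g' = -0.6207 → V/F = 0.2662
  V/F = 0.2662: g = -0.00931, g' = -0.6097 → V/F = 0.2509
  V/F = 0.2509: g = 0.00005, g' = -0.6168 → V/F = 0.2510
Converged at V/F = 0.2510.
Compositions from xᵢ = zᵢ/(1+V/F(Kᵢ−1)), yᵢ = Kᵢxᵢ:
  1: x = 0.2286, y = 0.5764
  2: x = 0.3343, y = 0.2711
  3: x = 0.4371, y = 0.1526

V/F = 0.2510, x_1 = 0.2286, y_1 = 0.5764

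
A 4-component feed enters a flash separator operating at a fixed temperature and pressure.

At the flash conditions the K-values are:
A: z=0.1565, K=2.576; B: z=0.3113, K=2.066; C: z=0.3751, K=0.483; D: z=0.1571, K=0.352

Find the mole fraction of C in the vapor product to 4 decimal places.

y_C = 0.2289

Iterate (Newton) starting at ψ = 0.5:
  ψ = 0.5000: g = -0.05771, g' = -0.5988 → ψ = 0.4036
  ψ = 0.4036: g = -0.00015, g' = -0.5992 → ψ = 0.4034
Converged at ψ = 0.4034.
Compositions from xᵢ = zᵢ/(1+ψ(Kᵢ−1)), yᵢ = Kᵢxᵢ:
  A: x = 0.0957, y = 0.2465
  B: x = 0.2177, y = 0.4498
  C: x = 0.4739, y = 0.2289
  D: x = 0.2127, y = 0.0749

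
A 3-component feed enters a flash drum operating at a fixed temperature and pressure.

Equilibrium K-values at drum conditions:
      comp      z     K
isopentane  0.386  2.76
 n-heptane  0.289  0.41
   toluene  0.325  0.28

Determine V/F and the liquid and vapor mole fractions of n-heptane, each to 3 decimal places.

Material balance + equilibrium reduce to Σ zᵢ(Kᵢ−1)/(1+V/F(Kᵢ−1)) = 0.
Feasibility: ΣzᵢKᵢ = 1.275, Σzᵢ/Kᵢ = 2.005 — both > 1, two phases present.
Newton–Raphson from V/F = 0.5:
  V/F = 0.500: g = -0.2461, g' = -0.952 → V/F = 0.241
  V/F = 0.241: g = -0.0053, g' = -0.972 → V/F = 0.236
Converged at V/F = 0.236.
Compositions from xᵢ = zᵢ/(1+V/F(Kᵢ−1)), yᵢ = Kᵢxᵢ:
  isopentane: x = 0.273, y = 0.753
  n-heptane: x = 0.336, y = 0.138
  toluene: x = 0.392, y = 0.110

V/F = 0.236, x_n-heptane = 0.336, y_n-heptane = 0.138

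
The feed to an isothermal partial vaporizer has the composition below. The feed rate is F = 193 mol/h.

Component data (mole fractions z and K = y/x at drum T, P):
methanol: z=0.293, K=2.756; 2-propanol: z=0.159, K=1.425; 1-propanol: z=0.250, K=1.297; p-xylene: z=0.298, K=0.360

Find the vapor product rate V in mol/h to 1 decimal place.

Let ψ = V/F and solve Σ zᵢ(Kᵢ−1)/(1+ψ(Kᵢ−1)) = 0.
Feasibility: ΣzᵢKᵢ = 1.466, Σzᵢ/Kᵢ = 1.238 — both > 1, two phases present.
Newton–Raphson from ψ = 0.5:
  ψ = 0.500: g = 0.1139, g' = -0.556 → ψ = 0.705
  ψ = 0.705: g = -0.0040, g' = -0.618 → ψ = 0.698
Converged at ψ = 0.698.
Then V = ψ·F = 0.6981·193 = 134.7 mol/h and L = F − V = 58.3 mol/h.

V = 134.7 mol/h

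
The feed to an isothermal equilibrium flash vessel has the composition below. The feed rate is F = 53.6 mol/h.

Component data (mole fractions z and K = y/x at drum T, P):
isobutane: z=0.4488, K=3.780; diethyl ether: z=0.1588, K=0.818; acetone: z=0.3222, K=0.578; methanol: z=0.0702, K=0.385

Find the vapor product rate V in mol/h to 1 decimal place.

Let β = V/F and solve Σ zᵢ(Kᵢ−1)/(1+β(Kᵢ−1)) = 0.
Feasibility: ΣzᵢKᵢ = 2.0396, Σzᵢ/Kᵢ = 1.0526 — both > 1, two phases present.
Iterate (Newton) starting at β = 0.5:
  β = 0.5000: g = 0.25557, g' = -0.7611 → β = 0.8358
  β = 0.8358: g = 0.04244, g' = -0.5707 → β = 0.9101
Converged at β = 0.9101.
Then V = β·F = 0.9101·53.6 = 48.8 mol/h and L = F − V = 4.8 mol/h.

V = 48.8 mol/h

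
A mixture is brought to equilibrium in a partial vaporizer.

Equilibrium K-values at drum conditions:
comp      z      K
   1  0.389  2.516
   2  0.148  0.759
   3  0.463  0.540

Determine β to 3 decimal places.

Newton–Raphson from β = 0.5:
  β = 0.500: g = 0.0183, g' = -0.466 → β = 0.539
  β = 0.539: g = 0.0002, g' = -0.455 → β = 0.540
Converged at β = 0.540.

β = 0.540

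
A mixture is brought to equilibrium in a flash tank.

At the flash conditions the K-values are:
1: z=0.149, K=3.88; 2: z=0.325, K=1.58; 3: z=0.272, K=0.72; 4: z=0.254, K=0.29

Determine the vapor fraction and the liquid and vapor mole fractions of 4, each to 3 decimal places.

Material balance + equilibrium reduce to Σ zᵢ(Kᵢ−1)/(1+ψ(Kᵢ−1)) = 0.
g(0) = ΣzᵢKᵢ − 1 = 0.361 and g(1) = 1 − Σzᵢ/Kᵢ = -0.498, so a root lies in (0, 1).
Newton–Raphson from ψ = 0.5:
  ψ = 0.500: g = -0.0462, g' = -0.610 → ψ = 0.424
Converged at ψ = 0.424.
Compositions from xᵢ = zᵢ/(1+ψ(Kᵢ−1)), yᵢ = Kᵢxᵢ:
  1: x = 0.067, y = 0.260
  2: x = 0.261, y = 0.412
  3: x = 0.309, y = 0.222
  4: x = 0.363, y = 0.105

ψ = 0.424, x_4 = 0.363, y_4 = 0.105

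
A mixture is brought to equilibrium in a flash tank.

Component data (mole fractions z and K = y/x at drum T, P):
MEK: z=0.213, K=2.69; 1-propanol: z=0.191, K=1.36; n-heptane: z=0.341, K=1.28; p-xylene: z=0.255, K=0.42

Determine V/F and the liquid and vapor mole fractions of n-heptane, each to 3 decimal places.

V/F = 0.819, x_n-heptane = 0.277, y_n-heptane = 0.355

Rachford–Rice: g(V/F) = Σ zᵢ(Kᵢ−1)/(1+V/F(Kᵢ−1)) = 0.
Check two-phase: ΣzᵢKᵢ = 1.376 > 1 and Σzᵢ/Kᵢ = 1.093 > 1, so g(0) = 0.376 > 0 and g(1) = -0.093 < 0.
Iterate (Newton) starting at V/F = 0.54:
  V/F = 0.540: g = 0.1134, g' = -0.386 → V/F = 0.834
  V/F = 0.834: g = -0.0068, g' = -0.459 → V/F = 0.819
Converged at V/F = 0.819.
Compositions from xᵢ = zᵢ/(1+V/F(Kᵢ−1)), yᵢ = Kᵢxᵢ:
  MEK: x = 0.089, y = 0.240
  1-propanol: x = 0.148, y = 0.201
  n-heptane: x = 0.277, y = 0.355
  p-xylene: x = 0.486, y = 0.204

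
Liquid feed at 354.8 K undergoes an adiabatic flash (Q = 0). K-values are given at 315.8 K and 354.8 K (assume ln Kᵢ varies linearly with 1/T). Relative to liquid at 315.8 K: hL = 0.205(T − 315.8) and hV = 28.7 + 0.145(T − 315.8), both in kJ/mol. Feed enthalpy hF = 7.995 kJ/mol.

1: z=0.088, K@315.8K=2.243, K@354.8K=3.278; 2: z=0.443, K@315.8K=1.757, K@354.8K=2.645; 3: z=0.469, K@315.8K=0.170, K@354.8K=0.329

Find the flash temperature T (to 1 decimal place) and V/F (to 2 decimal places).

T = 325.3 K, V/F = 0.21

Adiabatic flash: solve Rachford–Rice at each trial T, then check hF = ψ·hV(T) + (1−ψ)·hL(T).
  T = 315.8 K: K = (2.243, 1.757, 0.170), RR gives ψ = 0.078, H_out = 2.245 kJ/mol
  T = 354.8 K: K = (3.278, 2.645, 0.329), RR gives ψ = 0.521, H_out = 21.735 kJ/mol
  T = 335.3 K: K = (2.742, 2.182, 0.241), RR gives ψ = 0.329, H_out = 13.054 kJ/mol
  T = 325.6 K: K = (2.489, 1.965, 0.204), RR gives ψ = 0.218, H_out = 8.146 kJ/mol
  T = 320.7 K: K = (2.364, 1.860, 0.186), RR gives ψ = 0.153, H_out = 5.353 kJ/mol
  T = 323.1 K: K = (2.425, 1.911, 0.195), RR gives ψ = 0.186, H_out = 6.755 kJ/mol
  T = 324.4 K: K = (2.458, 1.939, 0.199), RR gives ψ = 0.203, H_out = 7.486 kJ/mol
Linear interpolation between T = 324.4 (H_out = 7.486) and T = 325.6 (H_out = 8.146) on hF = 7.995 gives T ≈ 325.3 K, at which ψ = 0.21.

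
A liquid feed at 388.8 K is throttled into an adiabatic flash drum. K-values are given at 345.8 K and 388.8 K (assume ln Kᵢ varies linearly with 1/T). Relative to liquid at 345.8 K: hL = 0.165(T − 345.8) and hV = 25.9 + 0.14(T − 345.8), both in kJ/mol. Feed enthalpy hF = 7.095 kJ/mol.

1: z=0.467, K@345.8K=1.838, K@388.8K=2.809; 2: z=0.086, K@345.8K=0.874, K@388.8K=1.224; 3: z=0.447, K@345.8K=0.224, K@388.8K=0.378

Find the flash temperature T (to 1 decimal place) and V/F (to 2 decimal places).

Adiabatic flash: solve Rachford–Rice at each trial T, then check hF = ψ·hV(T) + (1−ψ)·hL(T).
  T = 345.8 K: K = (1.838, 0.874, 0.224), RR gives ψ = 0.056, H_out = 1.462 kJ/mol
  T = 388.8 K: K = (2.809, 1.224, 0.378), RR gives ψ = 0.573, H_out = 21.316 kJ/mol
  T = 367.3 K: K = (2.301, 1.045, 0.295), RR gives ψ = 0.354, H_out = 12.529 kJ/mol
  T = 356.6 K: K = (2.064, 0.958, 0.259), RR gives ψ = 0.224, H_out = 7.534 kJ/mol
  T = 351.2 K: K = (1.950, 0.916, 0.241), RR gives ψ = 0.147, H_out = 4.674 kJ/mol
  T = 353.9 K: K = (2.007, 0.937, 0.250), RR gives ψ = 0.187, H_out = 6.141 kJ/mol
  T = 355.2 K: K = (2.034, 0.947, 0.254), RR gives ψ = 0.205, H_out = 6.820 kJ/mol
Linear interpolation between T = 355.2 (H_out = 6.820) and T = 356.6 (H_out = 7.534) on hF = 7.095 gives T ≈ 355.7 K, at which ψ = 0.21.

T = 355.7 K, V/F = 0.21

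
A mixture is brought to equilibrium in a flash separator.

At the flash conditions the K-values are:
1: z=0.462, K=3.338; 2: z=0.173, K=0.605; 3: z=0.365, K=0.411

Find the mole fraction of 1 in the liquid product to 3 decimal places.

Iterate (Newton) starting at ψ = 0.41:
  ψ = 0.410: g = 0.1865, g' = -0.917 → ψ = 0.613
  ψ = 0.613: g = 0.0169, g' = -0.784 → ψ = 0.635
Converged at ψ = 0.635.
Compositions from xᵢ = zᵢ/(1+ψ(Kᵢ−1)), yᵢ = Kᵢxᵢ:
  1: x = 0.186, y = 0.621
  2: x = 0.231, y = 0.140
  3: x = 0.583, y = 0.240

x_1 = 0.186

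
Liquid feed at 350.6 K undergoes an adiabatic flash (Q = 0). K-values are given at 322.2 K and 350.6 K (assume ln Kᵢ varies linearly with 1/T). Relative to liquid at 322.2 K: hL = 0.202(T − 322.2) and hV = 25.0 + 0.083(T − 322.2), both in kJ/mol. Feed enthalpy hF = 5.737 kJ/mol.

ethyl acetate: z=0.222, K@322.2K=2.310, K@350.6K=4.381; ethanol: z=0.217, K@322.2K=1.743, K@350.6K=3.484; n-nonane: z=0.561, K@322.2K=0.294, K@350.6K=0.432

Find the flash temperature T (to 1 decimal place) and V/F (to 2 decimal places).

Adiabatic flash: solve Rachford–Rice at each trial T, then check hF = ψ·hV(T) + (1−ψ)·hL(T).
  T = 322.2 K: K = (2.310, 1.743, 0.294), RR gives ψ = 0.074, H_out = 1.852 kJ/mol
  T = 350.6 K: K = (4.381, 3.484, 0.432), RR gives ψ = 0.579, H_out = 18.256 kJ/mol
  T = 336.4 K: K = (3.224, 2.501, 0.359), RR gives ψ = 0.380, H_out = 11.723 kJ/mol
  T = 329.3 K: K = (2.739, 2.096, 0.326), RR gives ψ = 0.251, H_out = 7.495 kJ/mol
  T = 325.8 K: K = (2.521, 1.916, 0.310), RR gives ψ = 0.172, H_out = 4.952 kJ/mol
  T = 327.6 K: K = (2.631, 2.007, 0.318), RR gives ψ = 0.214, H_out = 6.308 kJ/mol
Linear interpolation between T = 325.8 (H_out = 4.952) and T = 327.6 (H_out = 6.308) on hF = 5.737 gives T ≈ 326.8 K, at which ψ = 0.20.

T = 326.8 K, V/F = 0.20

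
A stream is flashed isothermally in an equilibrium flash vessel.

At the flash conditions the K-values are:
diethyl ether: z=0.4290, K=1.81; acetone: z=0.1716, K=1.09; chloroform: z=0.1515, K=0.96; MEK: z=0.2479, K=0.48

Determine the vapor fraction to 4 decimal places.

ψ = 0.7942

Material balance + equilibrium reduce to Σ zᵢ(Kᵢ−1)/(1+ψ(Kᵢ−1)) = 0.
g(0) = ΣzᵢKᵢ − 1 = 0.2280 and g(1) = 1 − Σzᵢ/Kᵢ = -0.0687, so a root lies in (0, 1).
Newton iteration, ψ⁰ = 0.5:
  ψ = 0.5000: g = 0.08172, g' = -0.2665 → ψ = 0.8066
  ψ = 0.8066: g = -0.00373, g' = -0.3033 → ψ = 0.7943
  ψ = 0.7943: g = -0.00002, g' = -0.3003 → ψ = 0.7942
Converged at ψ = 0.7942.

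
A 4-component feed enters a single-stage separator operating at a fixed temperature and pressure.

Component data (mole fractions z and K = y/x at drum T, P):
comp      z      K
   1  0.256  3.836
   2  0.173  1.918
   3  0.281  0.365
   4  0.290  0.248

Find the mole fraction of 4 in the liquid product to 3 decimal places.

Rachford–Rice: g(V/F) = Σ zᵢ(Kᵢ−1)/(1+V/F(Kᵢ−1)) = 0.
Feasibility: ΣzᵢKᵢ = 1.488, Σzᵢ/Kᵢ = 2.096 — both > 1, two phases present.
Newton–Raphson from V/F = 0.66:
  V/F = 0.660: g = -0.3884, g' = -1.288 → V/F = 0.359
  V/F = 0.359: g = -0.0501, g' = -1.086 → V/F = 0.312
  V/F = 0.312: g = 0.0008, g' = -1.123 → V/F = 0.313
Converged at V/F = 0.313.
Compositions from xᵢ = zᵢ/(1+V/F(Kᵢ−1)), yᵢ = Kᵢxᵢ:
  1: x = 0.136, y = 0.520
  2: x = 0.134, y = 0.258
  3: x = 0.351, y = 0.128
  4: x = 0.379, y = 0.094

x_4 = 0.379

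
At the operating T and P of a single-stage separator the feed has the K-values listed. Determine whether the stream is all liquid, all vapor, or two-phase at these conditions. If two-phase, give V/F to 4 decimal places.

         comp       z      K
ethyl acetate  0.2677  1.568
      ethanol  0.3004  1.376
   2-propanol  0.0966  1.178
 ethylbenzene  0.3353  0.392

two-phase, V/F = 0.2944

ΣzᵢKᵢ = 1.0783; Σzᵢ/Kᵢ = 1.3264.
Both exceed 1, so a two-phase solution exists.
Newton–Raphson from ψ = 0.5:
  ψ = 0.5000: g = -0.06362, g' = -0.3409 → ψ = 0.3134
  ψ = 0.3134: g = -0.00545, g' = -0.2881 → ψ = 0.2945
  ψ = 0.2945: g = -0.00003, g' = -0.2845 → ψ = 0.2944
Converged at ψ = 0.2944.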